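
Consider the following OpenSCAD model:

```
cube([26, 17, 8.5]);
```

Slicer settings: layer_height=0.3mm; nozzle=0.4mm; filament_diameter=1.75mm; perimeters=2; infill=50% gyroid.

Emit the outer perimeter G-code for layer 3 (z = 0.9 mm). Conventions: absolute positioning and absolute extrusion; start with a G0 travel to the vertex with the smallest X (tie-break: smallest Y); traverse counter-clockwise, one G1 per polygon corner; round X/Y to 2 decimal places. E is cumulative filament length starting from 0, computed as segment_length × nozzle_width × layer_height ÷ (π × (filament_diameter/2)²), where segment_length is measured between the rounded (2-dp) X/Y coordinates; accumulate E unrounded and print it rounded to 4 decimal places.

G0 X0.00 Y0.00 Z0.90
G1 X26.00 Y0.00 E1.2971
G1 X26.00 Y17.00 E2.1453
G1 X0.00 Y17.00 E3.4424
G1 X0.00 Y0.00 E4.2906

At z = 0.9 mm: the 26×17 cube contributes its full rectangle. The outline is a single polygon with 4 vertices. Extrusion per mm of travel: 0.4 × 0.3 / (π × 0.875²) = 0.049890. Accumulating E over each segment gives final E = 4.2906.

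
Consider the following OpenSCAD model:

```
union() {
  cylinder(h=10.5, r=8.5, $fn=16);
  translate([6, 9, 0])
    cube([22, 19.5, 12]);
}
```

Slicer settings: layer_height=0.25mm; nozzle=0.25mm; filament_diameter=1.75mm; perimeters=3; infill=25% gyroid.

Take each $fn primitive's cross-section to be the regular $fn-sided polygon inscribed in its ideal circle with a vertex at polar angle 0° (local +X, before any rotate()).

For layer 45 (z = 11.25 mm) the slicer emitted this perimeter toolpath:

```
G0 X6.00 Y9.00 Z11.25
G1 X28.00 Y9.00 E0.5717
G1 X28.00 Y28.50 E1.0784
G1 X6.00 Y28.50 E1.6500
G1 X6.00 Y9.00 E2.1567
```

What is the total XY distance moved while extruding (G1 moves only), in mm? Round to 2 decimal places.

Sum the Euclidean lengths of each G1 segment: total = 83.00 mm.

83.00 mm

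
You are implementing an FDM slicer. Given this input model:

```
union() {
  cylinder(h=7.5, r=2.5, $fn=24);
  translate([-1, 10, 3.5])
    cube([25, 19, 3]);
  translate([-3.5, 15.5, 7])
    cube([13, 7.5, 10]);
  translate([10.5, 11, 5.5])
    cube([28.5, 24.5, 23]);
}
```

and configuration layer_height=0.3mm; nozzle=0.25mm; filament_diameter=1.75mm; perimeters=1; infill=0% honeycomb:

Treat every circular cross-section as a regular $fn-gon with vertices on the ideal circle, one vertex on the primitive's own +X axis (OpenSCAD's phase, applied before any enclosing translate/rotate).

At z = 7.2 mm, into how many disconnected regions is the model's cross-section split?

3

At z = 7.2 mm: the r=2.5 cylinder contributes a regular 24-gon of circumradius 2.5; the cube at (-1, 10) is not intersected at this z (z outside [3.5, 6.5]); the 13×7.5 cube at (-3.5, 15.5) contributes its full rectangle; the cube at (10.5, 11) (footprint 28.5×24.5) is included at this height; Merging all regions: the 3 present regions are separate (no shared area or edge), so areas and boundary lengths simply add and each stays a separate island — 3 connected regions. The result has 3 disconnected regions.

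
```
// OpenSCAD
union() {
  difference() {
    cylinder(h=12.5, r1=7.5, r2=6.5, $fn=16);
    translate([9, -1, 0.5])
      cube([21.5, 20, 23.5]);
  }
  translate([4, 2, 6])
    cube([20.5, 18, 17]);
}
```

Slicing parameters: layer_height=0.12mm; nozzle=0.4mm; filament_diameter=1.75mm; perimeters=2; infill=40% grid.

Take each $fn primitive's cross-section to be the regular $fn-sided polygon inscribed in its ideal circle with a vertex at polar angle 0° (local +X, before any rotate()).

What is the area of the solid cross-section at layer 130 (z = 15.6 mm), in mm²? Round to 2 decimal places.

369.00 mm²

At z = 15.6 mm: the cone is not intersected at this z (z outside [0, 12.5]); the 21.5×20 cube at (9, -1) contributes its full rectangle (area 430.00 mm²); Taking the first minus the rest: the first operand is absent here, so nothing remains; the cube at (4, 2) is present — its section is the full 20.5×18 rectangle (area 369.00 mm²); Merging all regions: only the 20.5×18 cube at (4, 2) is present, so the union is just that shape — area = 369.00 mm². Overall, the cross-section is a single solid region. Net area = 369.00 mm².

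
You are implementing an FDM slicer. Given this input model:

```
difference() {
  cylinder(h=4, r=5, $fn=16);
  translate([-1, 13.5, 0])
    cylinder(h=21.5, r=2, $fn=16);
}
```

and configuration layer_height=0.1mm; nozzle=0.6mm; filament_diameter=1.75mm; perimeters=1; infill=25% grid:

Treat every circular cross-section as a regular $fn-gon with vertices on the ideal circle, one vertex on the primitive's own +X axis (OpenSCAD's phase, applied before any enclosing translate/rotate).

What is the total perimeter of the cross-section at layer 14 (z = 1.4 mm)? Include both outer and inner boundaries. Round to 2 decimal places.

At z = 1.4 mm: the r=5 cylinder contributes a regular 16-gon of circumradius 5 (perimeter = 2·16·5.000·sin(180°/16) = 31.21 mm); the r=2 cylinder at (-1, 13.5) gives a regular 16-gon of circumradius 2 (constant along its height) (perimeter = 2·16·2.000·sin(180°/16) = 12.49 mm); After the difference (first − rest): starting from the r=5 cylinder, the r=2 cylinder at (-1, 13.5) misses the remaining region (no effect) — boundary = 31.21 mm. Overall, the cross-section is a single solid region. Total boundary length (outer) = 31.21 mm.

31.21 mm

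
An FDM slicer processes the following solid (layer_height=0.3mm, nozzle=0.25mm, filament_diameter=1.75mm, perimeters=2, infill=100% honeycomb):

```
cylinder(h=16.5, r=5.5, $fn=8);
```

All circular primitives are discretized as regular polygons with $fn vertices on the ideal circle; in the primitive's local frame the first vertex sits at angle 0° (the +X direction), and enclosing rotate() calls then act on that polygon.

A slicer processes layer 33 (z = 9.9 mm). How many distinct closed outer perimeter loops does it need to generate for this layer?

At z = 9.9 mm: the r=5.5 cylinder gives a regular 8-gon of circumradius 5.5 (constant along its height). The result has 1 disconnected region.

1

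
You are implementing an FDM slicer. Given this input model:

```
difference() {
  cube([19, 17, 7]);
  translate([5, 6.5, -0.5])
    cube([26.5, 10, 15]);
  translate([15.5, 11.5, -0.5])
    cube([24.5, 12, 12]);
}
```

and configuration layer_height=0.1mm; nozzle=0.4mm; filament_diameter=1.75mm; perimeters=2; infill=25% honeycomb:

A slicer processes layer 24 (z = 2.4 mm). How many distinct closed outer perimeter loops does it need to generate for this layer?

At z = 2.4 mm: the cube is present — its section is the full 19×17 rectangle; the cube at (5, 6.5) (footprint 26.5×10) is included at this height; the cube at (15.5, 11.5) is present — its section is the full 24.5×12 rectangle; After the difference (first − rest): starting from the 19×17 cube, the 26.5×10 cube at (5, 6.5) partially overlaps it — only the 140.00 mm² overlap (of its 265.00 mm²) is removed, clipping the outline; the 24.5×12 cube at (15.5, 11.5) partially overlaps it — only the 1.75 mm² overlap (of its 294.00 mm²) is removed, clipping the outline — 1 connected region. The result has 1 disconnected region.

1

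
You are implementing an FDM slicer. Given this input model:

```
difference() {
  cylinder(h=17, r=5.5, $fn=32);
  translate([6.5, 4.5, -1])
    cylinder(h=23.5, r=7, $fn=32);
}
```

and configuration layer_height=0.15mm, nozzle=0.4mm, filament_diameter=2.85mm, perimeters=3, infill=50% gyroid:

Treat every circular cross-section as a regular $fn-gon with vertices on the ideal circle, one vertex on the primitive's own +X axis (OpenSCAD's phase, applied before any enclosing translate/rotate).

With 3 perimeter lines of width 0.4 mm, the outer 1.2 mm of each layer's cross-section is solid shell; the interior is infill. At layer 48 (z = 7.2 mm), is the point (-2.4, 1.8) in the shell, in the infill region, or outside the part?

At z = 7.2 mm: the r=5.5 cylinder gives a regular 32-gon of circumradius 5.5 (constant along its height); the r=7 cylinder at (6.5, 4.5) gives a regular 32-gon of circumradius 7 (constant along its height); Subtracting the remaining from the first: starting from the r=5.5 cylinder, the r=7 cylinder at (6.5, 4.5) partially overlaps it — only the 30.13 mm² overlap (of its 152.95 mm²) is removed, clipping the outline — 1 connected region. Overall, the cross-section is a single solid region. The nearest boundary edge runs (-0.37, 3.13)→(0.03, 1.82); distance from the point to it = 2.33 mm. The point is inside the cross-section and 2.33 mm from the nearest boundary — more than the 1.2 mm shell width (3 × 0.4), so it's in the infill interior.

infill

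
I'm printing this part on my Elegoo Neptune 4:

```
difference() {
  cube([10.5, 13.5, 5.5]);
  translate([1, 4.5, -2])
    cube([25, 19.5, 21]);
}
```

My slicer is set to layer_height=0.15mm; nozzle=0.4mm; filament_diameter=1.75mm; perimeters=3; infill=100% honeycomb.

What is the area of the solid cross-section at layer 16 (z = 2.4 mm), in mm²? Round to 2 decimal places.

At z = 2.4 mm: the cube is present — its section is the full 10.5×13.5 rectangle (area 141.75 mm²); the cube at (1, 4.5) is present — its section is the full 25×19.5 rectangle (area 487.50 mm²); After the difference (first − rest): starting from the 10.5×13.5 cube (141.75 mm²), the 25×19.5 cube at (1, 4.5) partially overlaps it — only the 85.50 mm² overlap (of its 487.50 mm²) is removed, clipping the outline — area = 56.25 mm². Overall, the cross-section is a single solid region. Net area = 56.25 mm².

56.25 mm²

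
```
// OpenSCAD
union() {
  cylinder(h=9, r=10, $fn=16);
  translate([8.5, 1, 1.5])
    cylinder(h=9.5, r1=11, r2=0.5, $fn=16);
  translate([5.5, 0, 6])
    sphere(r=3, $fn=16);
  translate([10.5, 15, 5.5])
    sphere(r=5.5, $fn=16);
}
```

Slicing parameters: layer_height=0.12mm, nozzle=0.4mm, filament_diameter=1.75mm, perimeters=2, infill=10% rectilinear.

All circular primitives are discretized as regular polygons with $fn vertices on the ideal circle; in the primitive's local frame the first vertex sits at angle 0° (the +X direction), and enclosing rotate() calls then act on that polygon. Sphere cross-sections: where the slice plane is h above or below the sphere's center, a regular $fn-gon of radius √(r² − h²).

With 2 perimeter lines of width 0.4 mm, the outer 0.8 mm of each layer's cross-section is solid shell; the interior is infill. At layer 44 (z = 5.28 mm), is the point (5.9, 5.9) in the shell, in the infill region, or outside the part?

At z = 5.28 mm: the r=10 cylinder gives a regular 16-gon of circumradius 10 (constant along its height); the cone at (8.5, 1) (r1=11→r2=0.5) has section circumradius 6.822 here — a regular 16-gon; the r=3 sphere at (5.5, 0) contributes a regular 16-gon of circumradius √(3²−0.72²) = 2.912; the r=5.5 sphere at (10.5, 15) contributes a regular 16-gon of circumradius √(5.5²−0.22²) = 5.496; Taking the union: the regions partially overlap (shared area 103.84 mm²), so overlapping operands fuse into one piece — 2 connected regions. Overall, the cross-section has 2 separate islands. The nearest boundary edge runs (3.83, 9.24)→(6.53, 7.43); distance from the point to it = 1.66 mm. (Shell/infill is judged within the island containing the point — the largest one.) The point is inside the cross-section and 1.66 mm from the nearest boundary — more than the 0.8 mm shell width (2 × 0.4), so it's in the infill interior.

infill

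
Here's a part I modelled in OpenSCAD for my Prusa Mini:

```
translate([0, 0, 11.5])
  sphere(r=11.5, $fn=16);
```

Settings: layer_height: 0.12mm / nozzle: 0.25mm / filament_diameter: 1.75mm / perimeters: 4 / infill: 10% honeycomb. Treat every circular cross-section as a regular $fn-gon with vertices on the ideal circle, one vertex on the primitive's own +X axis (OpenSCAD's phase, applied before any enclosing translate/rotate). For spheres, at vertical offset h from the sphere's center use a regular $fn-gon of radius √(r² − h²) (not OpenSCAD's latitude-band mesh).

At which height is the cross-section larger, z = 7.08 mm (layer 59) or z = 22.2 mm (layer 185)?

Layer 59 (z = 7.08): the r=11.5 sphere slices to a regular 16-gon of circumradius 10.617 (√(r²−h²) with h=4.42 from center) (area = (16/2)·10.617²·sin(360°/16) = 345.07 mm²). So its area = 345.07 mm². Layer 185 (z = 22.2): the r=11.5 sphere contributes a regular 16-gon of circumradius √(11.5²−10.7²) = 4.214 (area = (16/2)·4.214²·sin(360°/16) = 54.37 mm²). So its area = 54.37 mm². Layer 59 is larger (345.07 vs 54.37 mm²).

layer 59 (z = 7.08 mm)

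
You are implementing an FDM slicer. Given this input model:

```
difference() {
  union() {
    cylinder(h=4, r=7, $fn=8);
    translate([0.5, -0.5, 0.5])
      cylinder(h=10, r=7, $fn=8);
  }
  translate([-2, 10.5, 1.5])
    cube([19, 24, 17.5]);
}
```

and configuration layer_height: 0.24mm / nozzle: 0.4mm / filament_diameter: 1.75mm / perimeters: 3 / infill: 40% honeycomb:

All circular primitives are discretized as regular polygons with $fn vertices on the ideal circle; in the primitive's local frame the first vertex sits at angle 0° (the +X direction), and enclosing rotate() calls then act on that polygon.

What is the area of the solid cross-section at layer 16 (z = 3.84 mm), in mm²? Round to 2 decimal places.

148.39 mm²

At z = 3.84 mm: the r=7 cylinder contributes a regular 8-gon of circumradius 7 (area = (8/2)·7.000²·sin(360°/8) = 138.59 mm²); the r=7 cylinder at (0.5, -0.5) contributes a regular 8-gon of circumradius 7 (area = (8/2)·7.000²·sin(360°/8) = 138.59 mm²); Combining (union): the regions partially overlap — summed areas 277.19 mm² minus the doubly-counted overlap 128.80 mm² gives 148.39 mm² — area = 148.39 mm²; the 19×24 cube at (-2, 10.5) contributes its full rectangle (area 456.00 mm²); After the difference (first − rest): starting from that combined region (148.39 mm²), the 19×24 cube at (-2, 10.5) misses the remaining region (no effect) — area = 148.39 mm². Overall, the cross-section is a single solid region. Net area = 148.39 mm².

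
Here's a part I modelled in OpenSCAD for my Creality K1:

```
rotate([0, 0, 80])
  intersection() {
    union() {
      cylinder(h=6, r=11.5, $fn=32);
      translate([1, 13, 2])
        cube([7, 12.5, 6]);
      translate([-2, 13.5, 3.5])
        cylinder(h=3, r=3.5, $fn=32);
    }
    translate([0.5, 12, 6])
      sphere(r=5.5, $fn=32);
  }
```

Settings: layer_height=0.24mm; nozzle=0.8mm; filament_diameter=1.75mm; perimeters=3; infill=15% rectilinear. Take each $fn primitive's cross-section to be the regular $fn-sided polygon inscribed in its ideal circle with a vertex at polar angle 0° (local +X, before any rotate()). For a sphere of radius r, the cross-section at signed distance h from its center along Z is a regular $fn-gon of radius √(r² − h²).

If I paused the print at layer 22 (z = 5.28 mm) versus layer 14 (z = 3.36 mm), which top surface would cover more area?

Layer 22 (z = 5.28): the r=11.5 cylinder contributes a regular 32-gon of circumradius 11.5 (area = (32/2)·11.500²·sin(360°/32) = 412.81 mm²); the 7×12.5 cube at (1, 13) contributes its full rectangle (area 87.50 mm²); the cylinder at (-2, 13.5): section is a regular 32-gon, circumradius r=3.5 (area = (32/2)·3.500²·sin(360°/32) = 38.24 mm²); Merging all regions: the regions partially overlap — summed areas 538.55 mm² minus the doubly-counted overlap 5.25 mm² gives 533.30 mm² — area = 533.30 mm²; the r=5.5 sphere at (0.5, 12) slices to a regular 32-gon of circumradius 5.453 (√(r²−h²) with h=0.72 from center) (area = (32/2)·5.453²·sin(360°/32) = 92.81 mm²); Keeping only the common overlap: the r=5.5 sphere at (0.5, 12) partially overlaps that combined region; clipping to the common part keeps 79.98 mm² — area = 79.98 mm²; (whole slice rotated 80° about Z — lengths, areas and connectivity unchanged). So its area = 79.98 mm². Layer 14 (z = 3.36): the cylinder: section is a regular 32-gon, circumradius r=11.5 (area = (32/2)·11.500²·sin(360°/32) = 412.81 mm²); the 7×12.5 cube at (1, 13) contributes its full rectangle (area 87.50 mm²); the cylinder at (-2, 13.5) is not intersected at this z (z outside [3.5, 6.5]); Combining (union): the 2 present regions are separate (no shared area or edge), so areas and boundary lengths simply add and each stays a separate island — area = 500.31 mm²; the sphere at (0.5, 12): section is a regular 32-gon, circumradius = √(r²−h²) = √(5.5²−2.64²) = 4.825 (area = (32/2)·4.825²·sin(360°/32) = 72.67 mm²); After intersecting: the r=5.5 sphere at (0.5, 12) partially overlaps that combined region; clipping to the common part keeps 39.50 mm² — area = 39.50 mm²; (whole slice rotated 80° about Z — lengths, areas and connectivity unchanged). So its area = 39.50 mm². Layer 22 is larger (79.98 vs 39.50 mm²).

layer 22 (z = 5.28 mm)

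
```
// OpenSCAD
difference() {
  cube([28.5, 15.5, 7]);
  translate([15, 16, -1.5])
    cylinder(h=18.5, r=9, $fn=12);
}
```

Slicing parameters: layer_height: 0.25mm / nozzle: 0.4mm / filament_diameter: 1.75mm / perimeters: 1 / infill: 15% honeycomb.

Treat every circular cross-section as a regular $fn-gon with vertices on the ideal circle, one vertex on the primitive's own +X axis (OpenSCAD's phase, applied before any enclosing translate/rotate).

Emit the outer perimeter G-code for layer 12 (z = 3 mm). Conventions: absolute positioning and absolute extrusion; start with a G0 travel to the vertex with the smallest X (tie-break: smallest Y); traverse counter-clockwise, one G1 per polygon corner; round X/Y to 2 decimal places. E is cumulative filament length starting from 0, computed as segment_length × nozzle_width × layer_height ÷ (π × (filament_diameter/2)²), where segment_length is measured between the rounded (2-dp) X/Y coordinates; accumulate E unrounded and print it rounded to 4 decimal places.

G0 X0.00 Y0.00 Z3.00
G1 X28.50 Y0.00 E1.1849
G1 X28.50 Y15.50 E1.8293
G1 X23.87 Y15.50 E2.0218
G1 X22.79 Y11.50 E2.1941
G1 X19.50 Y8.21 E2.3875
G1 X15.00 Y7.00 E2.5812
G1 X10.50 Y8.21 E2.7750
G1 X7.21 Y11.50 E2.9684
G1 X6.13 Y15.50 E3.1407
G1 X0.00 Y15.50 E3.3955
G1 X0.00 Y0.00 E4.0399

At z = 3 mm: the cube (footprint 28.5×15.5) is included at this height; the r=9 cylinder at (15, 16) contributes a regular 12-gon of circumradius 9; Taking the first minus the rest: starting from the 28.5×15.5 cube, the r=9 cylinder at (15, 16) partially overlaps it — only the 112.57 mm² overlap (of its 243.00 mm²) is removed, clipping the outline — 1 connected region. The outline is a single polygon with 11 vertices. Extrusion per mm of travel: 0.4 × 0.25 / (π × 0.875²) = 0.041575. Accumulating E over each segment gives final E = 4.0399.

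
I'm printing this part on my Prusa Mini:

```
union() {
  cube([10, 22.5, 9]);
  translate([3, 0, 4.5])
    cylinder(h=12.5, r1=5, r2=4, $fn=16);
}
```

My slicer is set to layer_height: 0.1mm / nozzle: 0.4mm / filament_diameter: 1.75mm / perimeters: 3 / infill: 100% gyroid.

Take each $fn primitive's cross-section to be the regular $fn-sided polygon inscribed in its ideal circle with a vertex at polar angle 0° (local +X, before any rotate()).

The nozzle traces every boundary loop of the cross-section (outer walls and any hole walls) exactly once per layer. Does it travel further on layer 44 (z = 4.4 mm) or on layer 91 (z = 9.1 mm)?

Layer 44 (z = 4.4): the cube (footprint 10×22.5) is included at this height (perimeter 65.00 mm); the cone at (3, 0) is absent (z outside [4.5, 17]); Merging all regions: only the 10×22.5 cube is present, so the union is just that shape — boundary = 65.00 mm. So its perimeter = 65.00 mm. Layer 91 (z = 9.1): the cube is not intersected at this z (z outside [0, 9]); the cone at (3, 0) (r1=5→r2=4) has section circumradius 4.632 here — a regular 16-gon (perimeter = 2·16·4.632·sin(180°/16) = 28.92 mm); Taking the union: only the cone at (3, 0) is present, so the union is just that shape — boundary = 28.92 mm. So its perimeter = 28.92 mm. Layer 44 is larger (65.00 vs 28.92 mm).

layer 44 (z = 4.4 mm)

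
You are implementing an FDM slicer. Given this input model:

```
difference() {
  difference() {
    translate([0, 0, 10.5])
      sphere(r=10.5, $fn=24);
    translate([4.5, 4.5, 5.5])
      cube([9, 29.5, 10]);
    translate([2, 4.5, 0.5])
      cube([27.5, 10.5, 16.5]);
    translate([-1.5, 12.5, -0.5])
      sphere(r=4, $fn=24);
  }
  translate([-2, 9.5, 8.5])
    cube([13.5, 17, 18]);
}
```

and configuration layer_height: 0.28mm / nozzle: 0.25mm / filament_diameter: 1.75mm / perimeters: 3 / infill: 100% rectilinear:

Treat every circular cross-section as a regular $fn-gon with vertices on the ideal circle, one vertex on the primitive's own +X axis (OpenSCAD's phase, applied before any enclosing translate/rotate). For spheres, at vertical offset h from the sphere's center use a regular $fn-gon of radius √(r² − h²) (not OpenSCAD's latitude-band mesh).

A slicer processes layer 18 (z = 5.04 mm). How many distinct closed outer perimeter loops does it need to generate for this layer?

1

At z = 5.04 mm: the r=10.5 sphere slices to a regular 24-gon of circumradius 8.969 (√(r²−h²) with h=5.46 from center); the cube at (4.5, 4.5) does not reach this height (z outside [5.5, 15.5]); the cube at (2, 4.5) is present — its section is the full 27.5×10.5 rectangle; the sphere at (-1.5, 12.5) is not intersected at this z (|z−center|=5.540 > r=4); Subtracting the remaining from the first: starting from the r=10.5 sphere, the 27.5×10.5 cube at (2, 4.5) partially overlaps it — only the 15.43 mm² overlap (of its 288.75 mm²) is removed, clipping the outline — 1 connected region; the cube at (-2, 9.5) does not reach this height (z outside [8.5, 26.5]); After the difference (first − rest): none of the subtracted shapes is present at this height, so the result so far is unchanged — 1 connected region. The result has 1 disconnected region.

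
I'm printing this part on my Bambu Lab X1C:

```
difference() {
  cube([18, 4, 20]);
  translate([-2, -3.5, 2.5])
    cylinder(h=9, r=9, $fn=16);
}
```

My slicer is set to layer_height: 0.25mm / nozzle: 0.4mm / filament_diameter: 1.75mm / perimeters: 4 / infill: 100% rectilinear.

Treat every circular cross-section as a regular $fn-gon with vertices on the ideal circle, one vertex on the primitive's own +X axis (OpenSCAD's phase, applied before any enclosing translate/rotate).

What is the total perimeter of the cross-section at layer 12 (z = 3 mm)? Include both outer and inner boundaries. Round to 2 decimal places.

36.55 mm

At z = 3 mm: the 18×4 cube contributes its full rectangle (perimeter 44.00 mm); the r=9 cylinder at (-2, -3.5) gives a regular 16-gon of circumradius 9 (constant along its height) (perimeter = 2·16·9.000·sin(180°/16) = 56.19 mm); After the difference (first − rest): starting from the 18×4 cube, the r=9 cylinder at (-2, -3.5) partially overlaps it — only the 19.23 mm² overlap (of its 247.98 mm²) is removed, clipping the outline — boundary = 36.55 mm. Overall, the cross-section is a single solid region. Total boundary length (outer) = 36.55 mm.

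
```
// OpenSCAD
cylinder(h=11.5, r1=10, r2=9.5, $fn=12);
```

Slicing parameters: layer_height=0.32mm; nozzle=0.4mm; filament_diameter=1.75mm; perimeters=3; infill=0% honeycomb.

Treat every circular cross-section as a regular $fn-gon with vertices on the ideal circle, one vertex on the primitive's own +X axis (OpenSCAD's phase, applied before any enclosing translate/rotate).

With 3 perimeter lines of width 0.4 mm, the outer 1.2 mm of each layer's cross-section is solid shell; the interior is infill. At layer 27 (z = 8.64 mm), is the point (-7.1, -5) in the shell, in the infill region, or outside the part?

shell

At z = 8.64 mm: the cone (r1=10→r2=9.5) has section circumradius 9.624 here — a regular 12-gon. Overall, the cross-section is a single solid region. The nearest boundary edge runs (-8.33, -4.81)→(-4.81, -8.33); distance from the point to it = 0.74 mm. The point is inside the cross-section, 0.74 mm from the nearest boundary — within the 1.2 mm shell band (3 × 0.4).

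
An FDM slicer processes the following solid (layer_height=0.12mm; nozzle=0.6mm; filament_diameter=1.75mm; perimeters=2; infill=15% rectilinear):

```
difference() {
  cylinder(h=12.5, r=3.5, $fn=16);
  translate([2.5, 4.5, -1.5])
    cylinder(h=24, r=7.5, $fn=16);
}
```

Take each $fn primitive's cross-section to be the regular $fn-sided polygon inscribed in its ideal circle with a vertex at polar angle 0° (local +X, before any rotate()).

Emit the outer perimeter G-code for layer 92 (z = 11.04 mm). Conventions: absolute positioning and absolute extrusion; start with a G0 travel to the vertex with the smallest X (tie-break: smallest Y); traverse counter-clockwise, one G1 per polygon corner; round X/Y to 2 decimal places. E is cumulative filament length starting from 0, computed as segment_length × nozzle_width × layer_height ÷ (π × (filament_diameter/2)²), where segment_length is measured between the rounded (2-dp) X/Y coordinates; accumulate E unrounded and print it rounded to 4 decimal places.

At z = 11.04 mm: the r=3.5 cylinder gives a regular 16-gon of circumradius 3.5 (constant along its height); the cylinder at (2.5, 4.5): section is a regular 16-gon, circumradius r=7.5; After the difference (first − rest): starting from the r=3.5 cylinder, the r=7.5 cylinder at (2.5, 4.5) partially overlaps it — only the 32.07 mm² overlap (of its 172.21 mm²) is removed, clipping the outline — 1 connected region. The outline is a single polygon with 10 vertices. Extrusion per mm of travel: 0.6 × 0.12 / (π × 0.875²) = 0.029934. Accumulating E over each segment gives final E = 0.4207.

G0 X-3.50 Y0.00 Z11.04
G1 X-3.23 Y-1.34 E0.0409
G1 X-2.47 Y-2.47 E0.0817
G1 X-1.34 Y-3.23 E0.1224
G1 X0.00 Y-3.50 E0.1634
G1 X1.34 Y-3.23 E0.2043
G1 X1.88 Y-2.88 E0.2235
G1 X-0.37 Y-2.43 E0.2922
G1 X-2.80 Y-0.80 E0.3798
G1 X-3.46 Y0.18 E0.4152
G1 X-3.50 Y0.00 E0.4207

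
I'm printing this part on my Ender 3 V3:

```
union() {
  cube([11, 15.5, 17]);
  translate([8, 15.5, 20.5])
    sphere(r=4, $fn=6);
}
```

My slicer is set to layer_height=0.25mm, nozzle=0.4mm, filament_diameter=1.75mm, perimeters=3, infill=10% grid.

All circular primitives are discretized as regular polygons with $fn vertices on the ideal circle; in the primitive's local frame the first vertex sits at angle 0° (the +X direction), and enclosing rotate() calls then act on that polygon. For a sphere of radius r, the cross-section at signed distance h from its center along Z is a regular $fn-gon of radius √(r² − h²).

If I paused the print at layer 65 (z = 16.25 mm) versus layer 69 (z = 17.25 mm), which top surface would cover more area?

layer 65 (z = 16.25 mm)

Layer 65 (z = 16.25): the 11×15.5 cube contributes its full rectangle (area 170.50 mm²); the sphere at (8, 15.5) is not intersected at this z (|z−center|=4.250 > r=4); Taking the union: only the 11×15.5 cube is present, so the union is just that shape — area = 170.50 mm². So its area = 170.50 mm². Layer 69 (z = 17.25): the cube does not reach this height (z outside [0, 17]); the sphere at (8, 15.5): section is a regular 6-gon, circumradius = √(r²−h²) = √(4²−3.25²) = 2.332 (area = (6/2)·2.332²·sin(360°/6) = 14.13 mm²); Merging all regions: only the r=4 sphere at (8, 15.5) is present, so the union is just that shape — area = 14.13 mm². So its area = 14.13 mm². Layer 65 is larger (170.50 vs 14.13 mm²).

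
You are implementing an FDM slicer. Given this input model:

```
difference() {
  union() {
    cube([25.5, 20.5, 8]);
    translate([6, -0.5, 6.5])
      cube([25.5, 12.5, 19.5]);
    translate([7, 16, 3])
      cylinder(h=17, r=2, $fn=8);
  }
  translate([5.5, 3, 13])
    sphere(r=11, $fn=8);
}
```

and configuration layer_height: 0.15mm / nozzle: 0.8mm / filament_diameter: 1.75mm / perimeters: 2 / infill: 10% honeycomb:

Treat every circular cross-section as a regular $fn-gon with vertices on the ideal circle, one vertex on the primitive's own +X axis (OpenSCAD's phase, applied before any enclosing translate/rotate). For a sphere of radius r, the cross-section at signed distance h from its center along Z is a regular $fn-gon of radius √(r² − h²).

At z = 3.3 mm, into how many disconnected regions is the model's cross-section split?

1

At z = 3.3 mm: the cube is present — its section is the full 25.5×20.5 rectangle; the cube at (6, -0.5) is absent (z outside [6.5, 26]); the r=2 cylinder at (7, 16) contributes a regular 8-gon of circumradius 2; Combining (union): the r=2 cylinder at (7, 16) lies entirely inside the 25.5×20.5 cube, so the union is just the 25.5×20.5 cube — 1 connected region; the r=11 sphere at (5.5, 3) contributes a regular 8-gon of circumradius √(11²−9.7²) = 5.187; After the difference (first − rest): starting from that combined region, the r=11 sphere at (5.5, 3) partially overlaps it — only the 65.45 mm² overlap (of its 76.11 mm²) is removed, clipping the outline — 1 connected region. The result has 1 disconnected region.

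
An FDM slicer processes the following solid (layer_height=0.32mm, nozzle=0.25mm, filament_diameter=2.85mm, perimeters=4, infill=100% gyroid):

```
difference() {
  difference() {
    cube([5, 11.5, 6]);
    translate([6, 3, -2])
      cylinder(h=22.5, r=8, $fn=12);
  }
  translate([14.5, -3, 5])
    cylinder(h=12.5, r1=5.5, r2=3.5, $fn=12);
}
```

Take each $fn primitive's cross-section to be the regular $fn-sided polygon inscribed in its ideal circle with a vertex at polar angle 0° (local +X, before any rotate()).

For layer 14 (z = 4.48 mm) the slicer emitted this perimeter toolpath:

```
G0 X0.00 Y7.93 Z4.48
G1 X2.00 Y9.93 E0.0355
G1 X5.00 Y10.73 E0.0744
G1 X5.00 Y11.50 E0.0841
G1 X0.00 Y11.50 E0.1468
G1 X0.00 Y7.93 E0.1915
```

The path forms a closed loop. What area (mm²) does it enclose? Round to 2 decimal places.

8.65 mm²

Apply the shoelace formula to the sequence of (X, Y) vertices; enclosed area = 8.65 mm².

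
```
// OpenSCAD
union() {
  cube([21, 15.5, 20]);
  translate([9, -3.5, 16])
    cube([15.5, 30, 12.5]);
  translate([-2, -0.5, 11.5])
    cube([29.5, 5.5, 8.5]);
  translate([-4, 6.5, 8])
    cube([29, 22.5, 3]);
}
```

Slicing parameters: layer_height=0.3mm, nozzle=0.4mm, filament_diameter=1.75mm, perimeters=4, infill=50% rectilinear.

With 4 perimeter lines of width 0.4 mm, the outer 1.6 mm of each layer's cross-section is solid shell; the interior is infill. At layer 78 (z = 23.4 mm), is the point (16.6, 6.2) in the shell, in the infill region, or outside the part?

At z = 23.4 mm: the cube does not reach this height (z outside [0, 20]); the 15.5×30 cube at (9, -3.5) contributes its full rectangle; the cube at (-2, -0.5) is not intersected at this z (z outside [11.5, 20]); the cube at (-4, 6.5) does not reach this height (z outside [8, 11]); Merging all regions: only the 15.5×30 cube at (9, -3.5) is present, so the union is just that shape — 1 connected region. Overall, the cross-section is a single solid region. The nearest boundary edge runs (9.00, 26.50)→(9.00, -3.50); distance from the point to it = 7.60 mm. The point is inside the cross-section and 7.60 mm from the nearest boundary — more than the 1.6 mm shell width (4 × 0.4), so it's in the infill interior.

infill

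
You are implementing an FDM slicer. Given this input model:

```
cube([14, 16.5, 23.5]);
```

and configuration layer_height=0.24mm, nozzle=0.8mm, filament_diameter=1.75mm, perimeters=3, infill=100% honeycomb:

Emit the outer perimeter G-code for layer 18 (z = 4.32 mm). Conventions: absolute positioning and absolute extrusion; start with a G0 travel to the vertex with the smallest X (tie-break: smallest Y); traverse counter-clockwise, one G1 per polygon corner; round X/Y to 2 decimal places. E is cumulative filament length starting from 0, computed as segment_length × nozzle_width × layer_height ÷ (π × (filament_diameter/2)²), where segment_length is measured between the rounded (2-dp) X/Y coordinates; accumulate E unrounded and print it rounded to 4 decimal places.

At z = 4.32 mm: the cube is present — its section is the full 14×16.5 rectangle. The outline is a single polygon with 4 vertices. Extrusion per mm of travel: 0.8 × 0.24 / (π × 0.875²) = 0.079824. Accumulating E over each segment gives final E = 4.8693.

G0 X0.00 Y0.00 Z4.32
G1 X14.00 Y0.00 E1.1175
G1 X14.00 Y16.50 E2.4346
G1 X0.00 Y16.50 E3.5522
G1 X0.00 Y0.00 E4.8693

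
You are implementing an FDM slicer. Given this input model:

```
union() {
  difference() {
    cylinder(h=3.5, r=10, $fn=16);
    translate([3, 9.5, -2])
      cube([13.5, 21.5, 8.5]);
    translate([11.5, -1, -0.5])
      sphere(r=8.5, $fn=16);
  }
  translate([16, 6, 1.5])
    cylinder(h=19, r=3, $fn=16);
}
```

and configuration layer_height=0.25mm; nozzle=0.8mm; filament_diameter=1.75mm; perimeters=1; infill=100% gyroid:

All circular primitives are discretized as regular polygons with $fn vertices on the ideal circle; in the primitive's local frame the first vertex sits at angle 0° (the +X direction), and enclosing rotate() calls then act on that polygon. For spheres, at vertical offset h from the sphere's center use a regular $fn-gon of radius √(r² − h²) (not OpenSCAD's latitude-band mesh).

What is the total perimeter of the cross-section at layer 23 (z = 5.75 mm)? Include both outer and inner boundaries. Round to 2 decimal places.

18.73 mm

At z = 5.75 mm: the cylinder is not intersected at this z (z outside [0, 3.5]); the 13.5×21.5 cube at (3, 9.5) contributes its full rectangle (perimeter 70.00 mm); the r=8.5 sphere at (11.5, -1) contributes a regular 16-gon of circumradius √(8.5²−6.25²) = 5.761 (perimeter = 2·16·5.761·sin(180°/16) = 35.96 mm); Subtracting the remaining from the first: the first operand is absent here, so nothing remains; the r=3 cylinder at (16, 6) contributes a regular 16-gon of circumradius 3 (perimeter = 2·16·3.000·sin(180°/16) = 18.73 mm); Taking the union: only the r=3 cylinder at (16, 6) is present, so the union is just that shape — boundary = 18.73 mm. Overall, the cross-section is a single solid region. Total boundary length (outer) = 18.73 mm.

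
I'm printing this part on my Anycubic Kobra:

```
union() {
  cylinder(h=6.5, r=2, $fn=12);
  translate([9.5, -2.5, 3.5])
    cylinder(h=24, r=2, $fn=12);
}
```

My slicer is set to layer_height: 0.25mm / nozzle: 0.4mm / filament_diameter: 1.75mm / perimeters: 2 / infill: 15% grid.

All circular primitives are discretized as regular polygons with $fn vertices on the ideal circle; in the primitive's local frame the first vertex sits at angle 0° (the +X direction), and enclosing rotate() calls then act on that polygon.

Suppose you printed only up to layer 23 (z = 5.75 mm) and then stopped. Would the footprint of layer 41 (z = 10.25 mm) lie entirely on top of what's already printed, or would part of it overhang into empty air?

Compare the two slices. At z = 5.75: the r=2 cylinder contributes a regular 12-gon of circumradius 2 (area = (12/2)·2.000²·sin(360°/12) = 12.00 mm²); the cylinder at (9.5, -2.5): section is a regular 12-gon, circumradius r=2 (area = (12/2)·2.000²·sin(360°/12) = 12.00 mm²); Taking the union: the 2 present regions are separate (no shared area or edge), so areas and boundary lengths simply add and each stays a separate island — area = 24.00 mm². At z = 10.25: the cylinder does not reach this height (z outside [0, 6.5]); the r=2 cylinder at (9.5, -2.5) gives a regular 12-gon of circumradius 2 (constant along its height) (area = (12/2)·2.000²·sin(360°/12) = 12.00 mm²); Merging all regions: only the r=2 cylinder at (9.5, -2.5) is present, so the union is just that shape — area = 12.00 mm². Checking containment: the cross-section at z = 10.25 is a subset of the cross-section at z = 5.75.

entirely on top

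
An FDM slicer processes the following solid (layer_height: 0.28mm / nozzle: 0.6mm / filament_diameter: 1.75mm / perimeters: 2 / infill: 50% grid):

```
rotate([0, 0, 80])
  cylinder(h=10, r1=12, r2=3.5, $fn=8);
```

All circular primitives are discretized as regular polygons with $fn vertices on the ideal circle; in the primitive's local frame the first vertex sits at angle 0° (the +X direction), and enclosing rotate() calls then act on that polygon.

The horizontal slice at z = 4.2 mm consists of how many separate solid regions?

At z = 4.2 mm: the cone (r1=12→r2=3.5) has section circumradius 8.430 here — a regular 8-gon; (whole slice rotated 80° about Z — lengths, areas and connectivity unchanged). The result has 1 disconnected region.

1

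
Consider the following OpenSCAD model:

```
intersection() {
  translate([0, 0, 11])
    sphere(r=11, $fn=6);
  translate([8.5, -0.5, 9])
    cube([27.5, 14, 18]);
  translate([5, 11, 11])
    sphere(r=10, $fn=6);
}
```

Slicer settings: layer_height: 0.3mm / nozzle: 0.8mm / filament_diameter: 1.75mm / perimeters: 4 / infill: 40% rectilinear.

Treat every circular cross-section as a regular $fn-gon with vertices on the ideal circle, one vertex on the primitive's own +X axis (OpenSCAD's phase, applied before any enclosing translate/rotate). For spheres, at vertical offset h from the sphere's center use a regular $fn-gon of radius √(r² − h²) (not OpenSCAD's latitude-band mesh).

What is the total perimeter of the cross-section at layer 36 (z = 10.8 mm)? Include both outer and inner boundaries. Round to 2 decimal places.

At z = 10.8 mm: the r=11 sphere slices to a regular 6-gon of circumradius 10.998 (√(r²−h²) with h=0.2 from center) (perimeter = 2·6·10.998·sin(180°/6) = 65.99 mm); the 27.5×14 cube at (8.5, -0.5) contributes its full rectangle (perimeter 83.00 mm); the sphere at (5, 11): section is a regular 6-gon, circumradius = √(r²−h²) = √(10²−0.2²) = 9.998 (perimeter = 2·6·9.998·sin(180°/6) = 59.99 mm); After intersecting: the 27.5×14 cube at (8.5, -0.5) partially overlaps the r=11 sphere; clipping to the common part keeps 6.58 mm²; the r=10 sphere at (5, 11) partially overlaps the running intersection; clipping to the common part keeps 1.14 mm² — boundary = 5.42 mm. Overall, the cross-section is a single solid region. Total boundary length (outer) = 5.42 mm.

5.42 mm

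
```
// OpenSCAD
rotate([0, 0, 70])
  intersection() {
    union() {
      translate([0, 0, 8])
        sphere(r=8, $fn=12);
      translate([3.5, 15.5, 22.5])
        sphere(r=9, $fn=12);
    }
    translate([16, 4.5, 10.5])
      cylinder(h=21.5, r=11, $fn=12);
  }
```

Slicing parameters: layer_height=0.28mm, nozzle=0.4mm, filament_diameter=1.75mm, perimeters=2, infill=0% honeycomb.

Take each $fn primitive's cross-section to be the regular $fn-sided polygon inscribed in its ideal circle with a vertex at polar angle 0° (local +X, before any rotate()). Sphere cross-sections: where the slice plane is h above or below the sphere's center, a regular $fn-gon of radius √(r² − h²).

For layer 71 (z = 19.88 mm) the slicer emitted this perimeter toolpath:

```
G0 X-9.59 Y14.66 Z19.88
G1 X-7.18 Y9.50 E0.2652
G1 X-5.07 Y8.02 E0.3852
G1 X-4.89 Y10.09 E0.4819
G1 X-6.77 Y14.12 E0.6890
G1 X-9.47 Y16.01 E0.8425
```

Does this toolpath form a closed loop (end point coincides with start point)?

no

Start point (G0): (-9.59, 14.66). End point (last G1): the path does not return to the start — open.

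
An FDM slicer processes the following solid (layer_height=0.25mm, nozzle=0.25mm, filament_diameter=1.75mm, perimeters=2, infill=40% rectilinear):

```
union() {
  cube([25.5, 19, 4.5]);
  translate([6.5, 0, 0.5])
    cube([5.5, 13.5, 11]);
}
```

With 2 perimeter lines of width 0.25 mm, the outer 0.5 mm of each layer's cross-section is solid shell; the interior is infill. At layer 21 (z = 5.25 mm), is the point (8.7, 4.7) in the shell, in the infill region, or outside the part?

At z = 5.25 mm: the cube does not reach this height (z outside [0, 4.5]); the cube at (6.5, 0) (footprint 5.5×13.5) is included at this height; Merging all regions: only the 5.5×13.5 cube at (6.5, 0) is present, so the union is just that shape — 1 connected region. Overall, the cross-section is a single solid region. The nearest boundary edge runs (6.50, 13.50)→(6.50, 0.00); distance from the point to it = 2.20 mm. The point is inside the cross-section and 2.20 mm from the nearest boundary — more than the 0.5 mm shell width (2 × 0.25), so it's in the infill interior.

infill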